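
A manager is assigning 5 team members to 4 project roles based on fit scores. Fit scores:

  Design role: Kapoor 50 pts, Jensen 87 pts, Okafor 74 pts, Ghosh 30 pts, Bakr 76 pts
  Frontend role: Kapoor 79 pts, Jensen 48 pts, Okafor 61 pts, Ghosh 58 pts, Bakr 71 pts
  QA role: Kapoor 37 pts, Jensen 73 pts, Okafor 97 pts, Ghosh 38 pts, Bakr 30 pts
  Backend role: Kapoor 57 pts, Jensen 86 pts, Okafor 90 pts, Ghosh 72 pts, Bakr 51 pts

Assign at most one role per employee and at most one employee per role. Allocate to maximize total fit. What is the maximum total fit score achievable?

Max total: 338 pts

Optimal: Bakr→Design role (76 pts), Kapoor→Frontend role (79 pts), Okafor→QA role (97 pts), Jensen→Backend role (86 pts) — total 76+79+97+86 = 338 pts.
Row-greedy (each employee in turn takes its best remaining role) gives 335 pts, worse by 3.
Swapping Okafor↔Jensen (Okafor→Backend role 90 pts, Jensen→QA role 73 pts) loses 20.
No other one-to-one assignment exceeds 338 pts.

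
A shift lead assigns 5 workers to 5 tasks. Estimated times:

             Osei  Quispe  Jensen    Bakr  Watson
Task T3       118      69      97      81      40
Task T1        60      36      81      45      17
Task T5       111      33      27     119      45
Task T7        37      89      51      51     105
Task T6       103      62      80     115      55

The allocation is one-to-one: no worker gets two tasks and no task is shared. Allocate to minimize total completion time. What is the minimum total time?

Minimum total: 211 min

Optimal: Osei→Task T7 (37 min), Quispe→Task T6 (62 min), Jensen→Task T5 (27 min), Bakr→Task T1 (45 min), Watson→Task T3 (40 min) — total 37+62+27+45+40 = 211 min.
Row-greedy (each worker in turn takes its cheapest remaining task) gives 235 min, worse by 24.
Next-best assignment: Osei→Task T7, Quispe→Task T6, Jensen→Task T5, Bakr→Task T3, Watson→Task T1 = 224 min.
No other one-to-one assignment undercuts 211 min.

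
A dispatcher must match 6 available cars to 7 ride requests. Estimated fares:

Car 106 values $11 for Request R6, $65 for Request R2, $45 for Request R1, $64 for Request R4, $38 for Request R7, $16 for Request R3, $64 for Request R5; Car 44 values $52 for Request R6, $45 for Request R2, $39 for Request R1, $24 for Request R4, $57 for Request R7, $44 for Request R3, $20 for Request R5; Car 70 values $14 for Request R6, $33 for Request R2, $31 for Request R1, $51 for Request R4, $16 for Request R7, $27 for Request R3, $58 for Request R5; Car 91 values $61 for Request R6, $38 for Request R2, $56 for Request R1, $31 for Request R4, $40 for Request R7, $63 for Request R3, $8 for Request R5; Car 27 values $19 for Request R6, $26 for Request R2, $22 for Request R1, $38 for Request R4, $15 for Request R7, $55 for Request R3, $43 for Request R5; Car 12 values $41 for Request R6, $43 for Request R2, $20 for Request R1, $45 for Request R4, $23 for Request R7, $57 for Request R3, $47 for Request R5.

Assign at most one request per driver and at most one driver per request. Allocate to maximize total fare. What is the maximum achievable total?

This is a one-to-one assignment (maximum-weight bipartite matching).
Optimal: Car 106→Request R2 ($65), Car 44→Request R7 ($57), Car 70→Request R5 ($58), Car 91→Request R6 ($61), Car 27→Request R3 ($55), Car 12→Request R4 ($45) — total 65+57+58+61+55+45 = $341.
Column-greedy (each request in turn goes to its best remaining driver) gives $294, worse by 47.
Next-best assignment: Car 106→Request R4, Car 44→Request R7, Car 70→Request R5, Car 91→Request R6, Car 27→Request R3, Car 12→Request R2 = $338.

Max total: $341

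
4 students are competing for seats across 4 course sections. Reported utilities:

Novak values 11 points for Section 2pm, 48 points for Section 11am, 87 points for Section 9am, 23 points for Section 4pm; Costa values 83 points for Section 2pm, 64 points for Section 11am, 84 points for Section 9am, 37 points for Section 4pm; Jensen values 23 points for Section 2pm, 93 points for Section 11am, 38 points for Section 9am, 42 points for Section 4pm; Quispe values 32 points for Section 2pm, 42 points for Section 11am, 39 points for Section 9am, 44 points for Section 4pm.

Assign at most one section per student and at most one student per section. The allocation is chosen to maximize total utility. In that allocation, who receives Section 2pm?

Costa receives Section 2pm.

Treat this as an assignment problem: match each student to one section.
Optimal: Novak→Section 9am (87 points), Costa→Section 2pm (83 points), Jensen→Section 11am (93 points), Quispe→Section 4pm (44 points) — total 87+83+93+44 = 307 points.
Swapping Jensen↔Quispe (Jensen→Section 4pm 42 points, Quispe→Section 11am 42 points) loses 53.
Costa's own top section is Section 9am (84 points), but forcing Costa→Section 9am and reassigning the rest optimally gives only 232 points — worse by 75.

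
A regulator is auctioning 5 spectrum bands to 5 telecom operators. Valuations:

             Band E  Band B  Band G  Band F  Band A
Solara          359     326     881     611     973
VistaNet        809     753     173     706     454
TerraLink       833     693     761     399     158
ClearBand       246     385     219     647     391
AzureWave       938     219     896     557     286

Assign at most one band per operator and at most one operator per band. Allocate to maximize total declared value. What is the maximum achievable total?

Max total: $4102M

Optimal: Solara→Band A ($973M), VistaNet→Band B ($753M), TerraLink→Band E ($833M), ClearBand→Band F ($647M), AzureWave→Band G ($896M) — total 973+753+833+647+896 = $4102M.
Row-greedy (each operator in turn takes its best remaining band) gives $3409M, worse by 693.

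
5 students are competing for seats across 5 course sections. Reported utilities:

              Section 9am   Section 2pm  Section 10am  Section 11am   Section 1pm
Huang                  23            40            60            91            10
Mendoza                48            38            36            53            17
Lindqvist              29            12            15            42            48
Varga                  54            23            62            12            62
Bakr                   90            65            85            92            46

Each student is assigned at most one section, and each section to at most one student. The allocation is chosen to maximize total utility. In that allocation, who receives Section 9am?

Optimal: Huang→Section 11am (91 points), Mendoza→Section 2pm (38 points), Lindqvist→Section 1pm (48 points), Varga→Section 10am (62 points), Bakr→Section 9am (90 points) — total 91+38+48+62+90 = 329 points.
Column-greedy (each section in turn goes to its best remaining student) gives 293 points, worse by 36.
Bakr's own top section is Section 11am (92 points), but forcing Bakr→Section 11am and reassigning the rest optimally gives only 292 points — worse by 37.

Bakr receives Section 9am.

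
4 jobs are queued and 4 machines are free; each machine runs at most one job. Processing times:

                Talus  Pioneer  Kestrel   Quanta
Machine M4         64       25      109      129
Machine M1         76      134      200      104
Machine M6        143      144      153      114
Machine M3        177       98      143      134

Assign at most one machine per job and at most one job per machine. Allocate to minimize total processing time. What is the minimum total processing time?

Optimal: Talus→Machine M1 (76 min), Pioneer→Machine M4 (25 min), Kestrel→Machine M3 (143 min), Quanta→Machine M6 (114 min) — total 76+25+143+114 = 358 min.
Row-greedy (each job in turn takes its cheapest remaining machine) gives 419 min, worse by 61.

Minimum total: 358 min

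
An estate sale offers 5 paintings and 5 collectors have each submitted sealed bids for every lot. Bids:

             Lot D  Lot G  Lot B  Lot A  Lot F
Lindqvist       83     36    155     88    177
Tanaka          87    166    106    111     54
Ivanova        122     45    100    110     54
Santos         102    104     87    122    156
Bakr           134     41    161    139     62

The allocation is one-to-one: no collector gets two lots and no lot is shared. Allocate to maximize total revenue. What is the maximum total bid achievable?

Maximum total: $748

Optimal: Lindqvist→Lot F ($177), Tanaka→Lot G ($166), Ivanova→Lot D ($122), Santos→Lot A ($122), Bakr→Lot B ($161) — total 177+166+122+122+161 = $748.
Column-greedy (each lot in turn goes to its best remaining collector) gives $631, worse by 117.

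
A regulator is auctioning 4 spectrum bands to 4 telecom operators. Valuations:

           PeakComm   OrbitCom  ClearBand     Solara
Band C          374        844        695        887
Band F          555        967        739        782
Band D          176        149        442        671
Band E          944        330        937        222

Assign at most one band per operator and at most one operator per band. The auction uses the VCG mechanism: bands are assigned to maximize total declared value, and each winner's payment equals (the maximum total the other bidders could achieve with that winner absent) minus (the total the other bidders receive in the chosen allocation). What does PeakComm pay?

Efficient allocation: PeakComm→Band E ($944M), OrbitCom→Band F ($967M), ClearBand→Band C ($695M), Solara→Band D ($671M); total welfare W = $3277M.
PeakComm receives Band E at value $944M, so the others get W − 944 = $2333M.
Without PeakComm: best allocation of the remaining 3 bidders over all 4 bands is OrbitCom→Band F ($967M), ClearBand→Band E ($937M), Solara→Band C ($887M), total $2791M.
VCG payment = (others' best without PeakComm) − (others' welfare with PeakComm) = 2791 − 2333 = $458M.

PeakComm pays $458M.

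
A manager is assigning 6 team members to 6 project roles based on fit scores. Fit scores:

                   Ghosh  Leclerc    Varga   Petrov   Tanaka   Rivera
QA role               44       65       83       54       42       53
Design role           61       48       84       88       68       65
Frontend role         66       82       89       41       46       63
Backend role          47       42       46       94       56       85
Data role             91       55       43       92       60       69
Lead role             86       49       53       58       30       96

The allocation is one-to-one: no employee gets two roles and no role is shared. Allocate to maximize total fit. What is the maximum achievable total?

Maximum total: 514 pts

Optimal: Ghosh→Data role (91 pts), Leclerc→Frontend role (82 pts), Varga→QA role (83 pts), Petrov→Backend role (94 pts), Tanaka→Design role (68 pts), Rivera→Lead role (96 pts) — total 91+82+83+94+68+96 = 514 pts.
Row-greedy (each employee in turn takes its best remaining role) gives 489 pts, worse by 25.
Swapping Leclerc↔Ghosh (Leclerc→Data role 55 pts, Ghosh→Frontend role 66 pts) loses 52.
No other one-to-one assignment exceeds 514 pts.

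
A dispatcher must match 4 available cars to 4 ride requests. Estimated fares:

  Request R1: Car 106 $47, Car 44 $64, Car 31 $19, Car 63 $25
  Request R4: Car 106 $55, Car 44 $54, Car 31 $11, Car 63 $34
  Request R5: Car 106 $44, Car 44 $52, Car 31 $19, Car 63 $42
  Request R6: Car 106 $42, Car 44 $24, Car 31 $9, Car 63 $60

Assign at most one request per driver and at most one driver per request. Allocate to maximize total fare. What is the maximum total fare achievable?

This is the linear assignment problem.
Optimal: Car 106→Request R4 ($55), Car 44→Request R1 ($64), Car 31→Request R5 ($19), Car 63→Request R6 ($60) — total 55+64+19+60 = $198.
Column-greedy (each request in turn goes to its best remaining driver) gives $170, worse by 28.
Next-best assignment: Car 106→Request R4, Car 44→Request R5, Car 31→Request R1, Car 63→Request R6 = $186.

Maximum total: $198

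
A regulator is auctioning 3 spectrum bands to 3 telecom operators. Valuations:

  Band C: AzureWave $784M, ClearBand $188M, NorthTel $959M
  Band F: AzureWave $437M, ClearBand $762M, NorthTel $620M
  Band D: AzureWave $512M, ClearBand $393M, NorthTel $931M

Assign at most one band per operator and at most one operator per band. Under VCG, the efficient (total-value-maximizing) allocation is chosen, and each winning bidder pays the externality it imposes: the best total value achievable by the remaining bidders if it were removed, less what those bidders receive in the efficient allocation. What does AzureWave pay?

Efficient allocation: AzureWave→Band C ($784M), ClearBand→Band F ($762M), NorthTel→Band D ($931M); total welfare W = $2477M.
AzureWave receives Band C at value $784M, so the others get W − 784 = $1693M.
Without AzureWave: best allocation of the remaining 2 bidders over all 3 bands is ClearBand→Band F ($762M), NorthTel→Band C ($959M), total $1721M.
VCG payment = (others' best without AzureWave) − (others' welfare with AzureWave) = 1721 − 1693 = $28M.

AzureWave pays $28M.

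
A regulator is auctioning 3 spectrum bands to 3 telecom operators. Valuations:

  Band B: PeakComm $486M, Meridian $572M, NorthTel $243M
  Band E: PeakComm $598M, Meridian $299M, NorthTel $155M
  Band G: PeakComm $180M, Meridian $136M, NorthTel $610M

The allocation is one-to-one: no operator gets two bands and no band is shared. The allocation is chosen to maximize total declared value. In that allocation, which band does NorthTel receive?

Optimal: PeakComm→Band E ($598M), Meridian→Band B ($572M), NorthTel→Band G ($610M) — total 598+572+610 = $1780M.

NorthTel receives Band G.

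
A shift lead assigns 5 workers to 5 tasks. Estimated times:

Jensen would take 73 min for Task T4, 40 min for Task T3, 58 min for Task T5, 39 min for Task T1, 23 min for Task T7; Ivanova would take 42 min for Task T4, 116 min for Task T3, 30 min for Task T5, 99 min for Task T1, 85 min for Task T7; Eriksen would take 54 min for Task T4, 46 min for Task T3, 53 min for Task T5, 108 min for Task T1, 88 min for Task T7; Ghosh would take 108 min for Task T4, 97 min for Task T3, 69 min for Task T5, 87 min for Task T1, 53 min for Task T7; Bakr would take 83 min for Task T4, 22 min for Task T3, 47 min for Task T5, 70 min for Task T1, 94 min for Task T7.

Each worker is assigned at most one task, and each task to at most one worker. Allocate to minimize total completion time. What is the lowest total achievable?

Min total: 198 min

Optimal: Jensen→Task T1 (39 min), Ivanova→Task T5 (30 min), Eriksen→Task T4 (54 min), Ghosh→Task T7 (53 min), Bakr→Task T3 (22 min) — total 39+30+54+53+22 = 198 min.
Column-greedy (each task in turn goes to its cheapest remaining worker) gives 209 min, worse by 11.
Swapping Ghosh↔Jensen (Ghosh→Task T1 87 min, Jensen→Task T7 23 min) adds 18.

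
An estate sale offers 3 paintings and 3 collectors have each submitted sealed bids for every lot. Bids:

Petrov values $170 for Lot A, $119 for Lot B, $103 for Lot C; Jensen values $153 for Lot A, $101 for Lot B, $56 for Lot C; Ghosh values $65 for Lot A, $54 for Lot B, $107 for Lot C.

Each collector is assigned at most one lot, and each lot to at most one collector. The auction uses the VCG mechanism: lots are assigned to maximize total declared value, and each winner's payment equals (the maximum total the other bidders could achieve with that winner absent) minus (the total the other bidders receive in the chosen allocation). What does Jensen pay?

Efficient allocation: Petrov→Lot B ($119), Jensen→Lot A ($153), Ghosh→Lot C ($107); total welfare W = $379.
Jensen receives Lot A at value $153, so the others get W − 153 = $226.
Without Jensen: best allocation of the remaining 2 bidders over all 3 lots is Petrov→Lot A ($170), Ghosh→Lot C ($107), total $277.
VCG payment = (others' best without Jensen) − (others' welfare with Jensen) = 277 − 226 = $51.

Jensen pays $51.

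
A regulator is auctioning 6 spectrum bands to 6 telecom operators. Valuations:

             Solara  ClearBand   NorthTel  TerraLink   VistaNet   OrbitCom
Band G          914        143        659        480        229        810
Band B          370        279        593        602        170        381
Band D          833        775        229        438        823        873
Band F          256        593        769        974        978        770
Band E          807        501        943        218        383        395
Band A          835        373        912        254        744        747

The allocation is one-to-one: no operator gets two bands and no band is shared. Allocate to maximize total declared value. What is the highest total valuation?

Max total: $4959M

Treat this as an assignment problem: match each operator to one band.
Optimal: Solara→Band G ($914M), ClearBand→Band D ($775M), NorthTel→Band E ($943M), TerraLink→Band B ($602M), VistaNet→Band F ($978M), OrbitCom→Band A ($747M) — total 914+775+943+602+978+747 = $4959M.
Row-greedy (each operator in turn takes its best remaining band) gives $4731M, worse by 228.
Next-best assignment: Solara→Band A, ClearBand→Band D, NorthTel→Band E, TerraLink→Band B, VistaNet→Band F, OrbitCom→Band G = $4943M.
Every other assignment is strictly worse.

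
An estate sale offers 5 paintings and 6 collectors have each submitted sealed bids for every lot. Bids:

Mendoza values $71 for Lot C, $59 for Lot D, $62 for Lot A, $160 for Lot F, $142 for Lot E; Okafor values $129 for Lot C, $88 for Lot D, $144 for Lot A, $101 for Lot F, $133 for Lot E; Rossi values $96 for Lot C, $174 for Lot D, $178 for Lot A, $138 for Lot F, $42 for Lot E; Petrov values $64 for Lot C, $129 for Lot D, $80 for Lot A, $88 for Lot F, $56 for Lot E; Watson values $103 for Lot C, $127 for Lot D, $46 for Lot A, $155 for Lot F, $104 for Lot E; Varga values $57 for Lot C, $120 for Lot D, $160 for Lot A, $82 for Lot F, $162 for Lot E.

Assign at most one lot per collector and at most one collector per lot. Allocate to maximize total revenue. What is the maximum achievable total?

Max total: $760

Optimal: Okafor→Lot C ($129), Rossi→Lot D ($174), Varga→Lot A ($160), Watson→Lot F ($155), Mendoza→Lot E ($142) — total 129+174+160+155+142 = $760.
Row-greedy (each collector in turn takes its best remaining lot) gives $646, worse by 114.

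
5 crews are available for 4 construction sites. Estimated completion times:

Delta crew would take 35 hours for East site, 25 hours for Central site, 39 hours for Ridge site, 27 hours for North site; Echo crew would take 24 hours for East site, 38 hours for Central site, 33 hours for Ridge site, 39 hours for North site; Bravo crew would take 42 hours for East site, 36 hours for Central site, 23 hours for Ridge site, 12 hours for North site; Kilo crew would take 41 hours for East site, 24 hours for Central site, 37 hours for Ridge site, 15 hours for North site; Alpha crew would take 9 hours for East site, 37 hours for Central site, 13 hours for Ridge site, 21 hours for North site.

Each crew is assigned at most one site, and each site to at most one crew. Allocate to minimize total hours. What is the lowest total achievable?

Optimal: Alpha crew→East site (9 hours), Delta crew→Central site (25 hours), Bravo crew→Ridge site (23 hours), Kilo crew→North site (15 hours) — total 9+25+23+15 = 72 hours.
Column-greedy (each site in turn goes to its cheapest remaining crew) gives 83 hours, worse by 11.
Next-best assignment: Echo crew→East site, Kilo crew→Central site, Alpha crew→Ridge site, Bravo crew→North site = 73 hours.
Swapping Kilo crew↔Delta crew (Kilo crew→Central site 24 hours, Delta crew→North site 27 hours) adds 11.

Min total: 72 hours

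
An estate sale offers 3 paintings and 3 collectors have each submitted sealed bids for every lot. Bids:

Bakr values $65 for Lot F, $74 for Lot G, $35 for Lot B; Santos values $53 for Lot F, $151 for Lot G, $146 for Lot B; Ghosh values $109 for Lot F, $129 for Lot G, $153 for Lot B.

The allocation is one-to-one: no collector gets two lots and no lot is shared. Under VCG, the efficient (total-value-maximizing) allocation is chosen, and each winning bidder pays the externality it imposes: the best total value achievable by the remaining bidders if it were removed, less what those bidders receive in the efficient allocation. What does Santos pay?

Santos pays $9.

Efficient allocation: Bakr→Lot F ($65), Santos→Lot G ($151), Ghosh→Lot B ($153); total welfare W = $369.
Santos receives Lot G at value $151, so the others get W − 151 = $218.
Without Santos: best allocation of the remaining 2 bidders over all 3 lots is Bakr→Lot G ($74), Ghosh→Lot B ($153), total $227.
VCG payment = (others' best without Santos) − (others' welfare with Santos) = 227 − 218 = $9.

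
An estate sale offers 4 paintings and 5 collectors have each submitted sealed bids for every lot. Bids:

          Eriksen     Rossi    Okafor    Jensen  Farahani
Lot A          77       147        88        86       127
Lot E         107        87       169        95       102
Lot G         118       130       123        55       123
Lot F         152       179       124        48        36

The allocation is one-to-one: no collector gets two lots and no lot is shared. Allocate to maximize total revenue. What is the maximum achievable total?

Maximum total: $593

This is the linear assignment problem.
Optimal: Farahani→Lot A ($127), Okafor→Lot E ($169), Eriksen→Lot G ($118), Rossi→Lot F ($179) — total 127+169+118+179 = $593.
Row-greedy (each collector in turn takes its best remaining lot) gives $523, worse by 70.
Swapping Farahani↔Rossi (Farahani→Lot F $36, Rossi→Lot A $147) loses 123.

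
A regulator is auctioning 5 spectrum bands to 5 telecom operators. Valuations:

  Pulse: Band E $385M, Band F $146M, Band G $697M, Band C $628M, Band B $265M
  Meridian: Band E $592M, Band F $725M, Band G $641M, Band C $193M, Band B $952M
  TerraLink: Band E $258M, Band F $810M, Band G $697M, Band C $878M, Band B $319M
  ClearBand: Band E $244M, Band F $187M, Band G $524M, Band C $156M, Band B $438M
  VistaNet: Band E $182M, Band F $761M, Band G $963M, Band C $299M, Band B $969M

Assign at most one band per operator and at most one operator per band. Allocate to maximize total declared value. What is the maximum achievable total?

Optimal: Pulse→Band C ($628M), Meridian→Band B ($952M), TerraLink→Band F ($810M), ClearBand→Band E ($244M), VistaNet→Band G ($963M) — total 628+952+810+244+963 = $3597M.
Column-greedy (each band in turn goes to its best remaining operator) gives $3431M, worse by 166.

Maximum total: $3597M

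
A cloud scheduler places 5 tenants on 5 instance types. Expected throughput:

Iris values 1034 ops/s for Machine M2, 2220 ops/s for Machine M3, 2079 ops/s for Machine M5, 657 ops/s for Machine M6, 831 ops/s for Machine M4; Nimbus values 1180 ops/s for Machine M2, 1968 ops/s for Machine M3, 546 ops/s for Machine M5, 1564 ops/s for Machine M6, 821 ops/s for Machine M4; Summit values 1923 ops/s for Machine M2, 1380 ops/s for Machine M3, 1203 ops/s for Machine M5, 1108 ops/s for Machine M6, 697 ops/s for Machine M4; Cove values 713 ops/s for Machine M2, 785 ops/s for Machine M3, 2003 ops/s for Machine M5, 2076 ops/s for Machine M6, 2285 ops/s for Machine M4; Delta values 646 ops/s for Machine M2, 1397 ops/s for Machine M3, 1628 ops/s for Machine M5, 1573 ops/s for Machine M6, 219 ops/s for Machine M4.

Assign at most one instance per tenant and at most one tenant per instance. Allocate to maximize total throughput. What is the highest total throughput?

Max total: 9828 ops/s

Treat this as an assignment problem: match each tenant to one instance.
Optimal: Iris→Machine M5 (2079 ops/s), Nimbus→Machine M3 (1968 ops/s), Summit→Machine M2 (1923 ops/s), Cove→Machine M4 (2285 ops/s), Delta→Machine M6 (1573 ops/s) — total 2079+1968+1923+2285+1573 = 9828 ops/s.
Row-greedy (each tenant in turn takes its best remaining instance) gives 9620 ops/s, worse by 208.
Next-best assignment: Iris→Machine M3, Nimbus→Machine M6, Summit→Machine M2, Cove→Machine M4, Delta→Machine M5 = 9620 ops/s.
Swapping Iris↔Delta (Iris→Machine M6 657 ops/s, Delta→Machine M5 1628 ops/s) loses 1367.
Every other assignment is strictly worse.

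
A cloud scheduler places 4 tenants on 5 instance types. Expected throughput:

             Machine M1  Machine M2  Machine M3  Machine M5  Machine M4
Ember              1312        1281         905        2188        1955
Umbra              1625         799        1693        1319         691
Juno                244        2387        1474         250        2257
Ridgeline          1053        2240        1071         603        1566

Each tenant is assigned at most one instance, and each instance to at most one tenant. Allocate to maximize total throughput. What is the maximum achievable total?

Maximum total: 8378 ops/s

Optimal: Ember→Machine M5 (2188 ops/s), Umbra→Machine M3 (1693 ops/s), Juno→Machine M4 (2257 ops/s), Ridgeline→Machine M2 (2240 ops/s) — total 2188+1693+2257+2240 = 8378 ops/s.
Column-greedy (each instance in turn goes to its best remaining tenant) gives 7271 ops/s, worse by 1107.
Swapping Umbra↔Juno (Umbra→Machine M4 691 ops/s, Juno→Machine M3 1474 ops/s) loses 1785.
Every other assignment is strictly worse.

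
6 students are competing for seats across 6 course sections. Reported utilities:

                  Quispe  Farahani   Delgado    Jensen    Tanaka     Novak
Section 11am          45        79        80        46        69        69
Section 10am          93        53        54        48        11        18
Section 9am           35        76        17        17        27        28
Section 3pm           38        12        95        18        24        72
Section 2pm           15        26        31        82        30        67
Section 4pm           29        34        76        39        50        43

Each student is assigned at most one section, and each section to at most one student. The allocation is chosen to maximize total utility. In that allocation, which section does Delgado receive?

This is the linear assignment problem.
Optimal: Quispe→Section 10am (93 points), Farahani→Section 9am (76 points), Delgado→Section 4pm (76 points), Jensen→Section 2pm (82 points), Tanaka→Section 11am (69 points), Novak→Section 3pm (72 points) — total 93+76+76+82+69+72 = 468 points.
Every other assignment is strictly worse.
Delgado's own top section is Section 3pm (95 points), but forcing Delgado→Section 3pm and reassigning the rest optimally gives only 465 points — worse by 3.

Delgado receives Section 4pm.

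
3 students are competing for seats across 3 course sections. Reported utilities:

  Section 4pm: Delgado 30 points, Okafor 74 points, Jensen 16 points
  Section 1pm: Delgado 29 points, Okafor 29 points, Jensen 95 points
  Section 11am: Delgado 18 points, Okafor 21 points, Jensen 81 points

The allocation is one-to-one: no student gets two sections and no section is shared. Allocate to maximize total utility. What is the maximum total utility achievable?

Optimal: Delgado→Section 11am (18 points), Okafor→Section 4pm (74 points), Jensen→Section 1pm (95 points) — total 18+74+95 = 187 points.
Row-greedy (each student in turn takes its best remaining section) gives 140 points, worse by 47.

Maximum total: 187 points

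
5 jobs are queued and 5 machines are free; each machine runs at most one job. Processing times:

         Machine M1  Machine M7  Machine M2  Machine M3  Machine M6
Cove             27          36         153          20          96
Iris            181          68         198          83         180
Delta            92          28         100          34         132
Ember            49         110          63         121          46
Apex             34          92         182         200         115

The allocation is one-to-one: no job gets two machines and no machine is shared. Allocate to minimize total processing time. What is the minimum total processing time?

Minimum total: 268 min

This is a one-to-one assignment (minimum-cost bipartite matching).
Optimal: Cove→Machine M3 (20 min), Iris→Machine M7 (68 min), Delta→Machine M2 (100 min), Ember→Machine M6 (46 min), Apex→Machine M1 (34 min) — total 20+68+100+46+34 = 268 min.
Column-greedy (each machine in turn goes to its cheapest remaining job) gives 316 min, worse by 48.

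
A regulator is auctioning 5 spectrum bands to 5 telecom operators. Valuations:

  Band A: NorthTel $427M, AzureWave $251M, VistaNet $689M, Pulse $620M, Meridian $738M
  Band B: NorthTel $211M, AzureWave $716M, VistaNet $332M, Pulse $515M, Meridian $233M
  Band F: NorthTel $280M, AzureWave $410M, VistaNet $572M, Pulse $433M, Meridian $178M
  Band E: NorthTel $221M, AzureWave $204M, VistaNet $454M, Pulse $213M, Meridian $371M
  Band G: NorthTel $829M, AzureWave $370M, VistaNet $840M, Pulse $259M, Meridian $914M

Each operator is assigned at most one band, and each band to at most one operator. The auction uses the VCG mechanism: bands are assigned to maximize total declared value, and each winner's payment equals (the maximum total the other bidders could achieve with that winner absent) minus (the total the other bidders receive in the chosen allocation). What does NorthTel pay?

NorthTel pays $481M.

Efficient allocation: NorthTel→Band G ($829M), AzureWave→Band B ($716M), VistaNet→Band E ($454M), Pulse→Band F ($433M), Meridian→Band A ($738M); total welfare W = $3170M.
NorthTel receives Band G at value $829M, so the others get W − 829 = $2341M.
Without NorthTel: best allocation of the remaining 4 bidders over all 5 bands is AzureWave→Band B ($716M), VistaNet→Band F ($572M), Pulse→Band A ($620M), Meridian→Band G ($914M), total $2822M.
VCG payment = (others' best without NorthTel) − (others' welfare with NorthTel) = 2822 − 2341 = $481M.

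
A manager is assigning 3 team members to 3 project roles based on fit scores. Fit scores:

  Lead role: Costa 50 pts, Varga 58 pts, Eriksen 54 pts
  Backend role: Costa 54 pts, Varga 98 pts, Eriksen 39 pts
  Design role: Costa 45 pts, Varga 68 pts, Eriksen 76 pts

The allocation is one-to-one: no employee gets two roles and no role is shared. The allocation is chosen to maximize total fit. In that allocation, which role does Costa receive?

Costa receives Lead role.

Optimal: Costa→Lead role (50 pts), Varga→Backend role (98 pts), Eriksen→Design role (76 pts) — total 50+98+76 = 224 pts.
Column-greedy (each role in turn goes to its best remaining employee) gives 188 pts, worse by 36.
Swapping Eriksen↔Costa (Eriksen→Lead role 54 pts, Costa→Design role 45 pts) loses 27.
Costa's own top role is Backend role (54 pts), but forcing Costa→Backend role and reassigning the rest optimally gives only 188 pts — worse by 36.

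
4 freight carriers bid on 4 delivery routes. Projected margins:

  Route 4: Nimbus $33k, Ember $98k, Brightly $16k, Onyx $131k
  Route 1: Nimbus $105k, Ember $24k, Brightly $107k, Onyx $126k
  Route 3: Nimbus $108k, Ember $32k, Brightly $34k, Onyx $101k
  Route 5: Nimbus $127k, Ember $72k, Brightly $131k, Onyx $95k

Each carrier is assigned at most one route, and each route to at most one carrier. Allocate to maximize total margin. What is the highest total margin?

Max total: $463k

Optimal: Nimbus→Route 3 ($108k), Ember→Route 4 ($98k), Brightly→Route 5 ($131k), Onyx→Route 1 ($126k) — total 108+98+131+126 = $463k.
Column-greedy (each route in turn goes to its best remaining carrier) gives $418k, worse by 45.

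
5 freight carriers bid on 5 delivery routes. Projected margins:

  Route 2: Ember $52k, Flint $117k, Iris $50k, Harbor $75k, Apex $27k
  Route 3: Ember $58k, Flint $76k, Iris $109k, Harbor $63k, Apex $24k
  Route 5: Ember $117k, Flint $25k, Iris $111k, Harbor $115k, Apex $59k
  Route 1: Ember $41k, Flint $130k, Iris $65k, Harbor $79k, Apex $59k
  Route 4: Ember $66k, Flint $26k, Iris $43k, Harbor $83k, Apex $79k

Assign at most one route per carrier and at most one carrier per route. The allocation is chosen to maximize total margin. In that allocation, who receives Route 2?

Optimal: Ember→Route 5 ($117k), Flint→Route 1 ($130k), Iris→Route 3 ($109k), Harbor→Route 2 ($75k), Apex→Route 4 ($79k) — total 117+130+109+75+79 = $510k.
Max-entry greedy (repeatedly take the single best remaining cell) gives $466k, worse by 44.
Next-best assignment: Ember→Route 5, Flint→Route 2, Iris→Route 3, Harbor→Route 1, Apex→Route 4 = $501k.
Swapping Harbor↔Iris (Harbor→Route 3 $63k, Iris→Route 2 $50k) loses 71.
Harbor's own top route is Route 5 ($115k), but forcing Harbor→Route 5 and reassigning the rest optimally gives only $485k — worse by 25.

Harbor receives Route 2.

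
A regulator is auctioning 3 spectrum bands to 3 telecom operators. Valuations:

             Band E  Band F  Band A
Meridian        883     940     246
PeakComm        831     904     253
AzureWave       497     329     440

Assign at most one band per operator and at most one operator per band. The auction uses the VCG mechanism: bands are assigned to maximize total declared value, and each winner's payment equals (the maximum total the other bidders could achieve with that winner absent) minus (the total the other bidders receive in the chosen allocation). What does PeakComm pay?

Efficient allocation: Meridian→Band E ($883M), PeakComm→Band F ($904M), AzureWave→Band A ($440M); total welfare W = $2227M.
PeakComm receives Band F at value $904M, so the others get W − 904 = $1323M.
Without PeakComm: best allocation of the remaining 2 bidders over all 3 bands is Meridian→Band F ($940M), AzureWave→Band E ($497M), total $1437M.
VCG payment = (others' best without PeakComm) − (others' welfare with PeakComm) = 1437 − 1323 = $114M.

PeakComm pays $114M.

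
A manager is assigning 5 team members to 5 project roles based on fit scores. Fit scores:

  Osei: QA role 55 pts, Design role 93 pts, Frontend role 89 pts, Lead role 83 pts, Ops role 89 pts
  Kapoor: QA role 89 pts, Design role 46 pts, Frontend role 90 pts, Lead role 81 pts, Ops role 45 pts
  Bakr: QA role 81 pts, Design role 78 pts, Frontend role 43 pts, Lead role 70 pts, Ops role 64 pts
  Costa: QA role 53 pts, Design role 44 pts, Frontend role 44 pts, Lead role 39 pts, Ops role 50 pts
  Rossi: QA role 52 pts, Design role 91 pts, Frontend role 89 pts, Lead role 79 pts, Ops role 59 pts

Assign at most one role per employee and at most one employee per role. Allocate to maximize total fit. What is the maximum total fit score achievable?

Optimal: Osei→Lead role (83 pts), Kapoor→Frontend role (90 pts), Bakr→QA role (81 pts), Costa→Ops role (50 pts), Rossi→Design role (91 pts) — total 83+90+81+50+91 = 395 pts.
Row-greedy (each employee in turn takes its best remaining role) gives 393 pts, worse by 2.
Next-best assignment: Osei→Design role, Kapoor→Lead role, Bakr→QA role, Costa→Ops role, Rossi→Frontend role = 394 pts.
No other one-to-one assignment exceeds 395 pts.

Maximum total: 395 pts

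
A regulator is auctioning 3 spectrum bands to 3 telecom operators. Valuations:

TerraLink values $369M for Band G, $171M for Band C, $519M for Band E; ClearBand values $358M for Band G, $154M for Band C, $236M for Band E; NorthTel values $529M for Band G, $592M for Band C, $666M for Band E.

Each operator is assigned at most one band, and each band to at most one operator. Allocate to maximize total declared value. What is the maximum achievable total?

Max total: $1469M

Optimal: TerraLink→Band E ($519M), ClearBand→Band G ($358M), NorthTel→Band C ($592M) — total 519+358+592 = $1469M.
Column-greedy (each band in turn goes to its best remaining operator) gives $936M, worse by 533.
Next-best assignment: TerraLink→Band E, ClearBand→Band C, NorthTel→Band G = $1202M.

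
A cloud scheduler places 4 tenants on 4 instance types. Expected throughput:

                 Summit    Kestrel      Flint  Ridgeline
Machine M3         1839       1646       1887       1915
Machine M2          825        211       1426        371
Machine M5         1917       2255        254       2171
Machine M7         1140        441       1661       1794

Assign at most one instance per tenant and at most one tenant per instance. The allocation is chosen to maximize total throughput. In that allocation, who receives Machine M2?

Flint receives Machine M2.

Optimal: Summit→Machine M3 (1839 ops/s), Kestrel→Machine M5 (2255 ops/s), Flint→Machine M2 (1426 ops/s), Ridgeline→Machine M7 (1794 ops/s) — total 1839+2255+1426+1794 = 7314 ops/s.
Column-greedy (each instance in turn goes to its best remaining tenant) gives 6736 ops/s, worse by 578.
Next-best assignment: Summit→Machine M5, Kestrel→Machine M3, Flint→Machine M2, Ridgeline→Machine M7 = 6783 ops/s.
Swapping Ridgeline↔Flint (Ridgeline→Machine M2 371 ops/s, Flint→Machine M7 1661 ops/s) loses 1188.
Flint's own top instance is Machine M3 (1887 ops/s), but forcing Flint→Machine M3 and reassigning the rest optimally gives only 6761 ops/s — worse by 553.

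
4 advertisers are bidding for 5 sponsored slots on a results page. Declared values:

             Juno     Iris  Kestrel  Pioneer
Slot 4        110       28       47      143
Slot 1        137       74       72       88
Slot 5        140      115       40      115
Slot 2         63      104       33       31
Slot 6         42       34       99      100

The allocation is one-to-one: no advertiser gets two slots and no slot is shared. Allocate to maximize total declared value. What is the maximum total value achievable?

Maximum total: $494

This is the linear assignment problem.
Optimal: Juno→Slot 1 ($137), Iris→Slot 5 ($115), Kestrel→Slot 6 ($99), Pioneer→Slot 4 ($143) — total 137+115+99+143 = $494.
Column-greedy (each slot in turn goes to its best remaining advertiser) gives $428, worse by 66.
Next-best assignment: Juno→Slot 5, Iris→Slot 2, Kestrel→Slot 6, Pioneer→Slot 4 = $486.
Checked against all permutations: $494 is optimal.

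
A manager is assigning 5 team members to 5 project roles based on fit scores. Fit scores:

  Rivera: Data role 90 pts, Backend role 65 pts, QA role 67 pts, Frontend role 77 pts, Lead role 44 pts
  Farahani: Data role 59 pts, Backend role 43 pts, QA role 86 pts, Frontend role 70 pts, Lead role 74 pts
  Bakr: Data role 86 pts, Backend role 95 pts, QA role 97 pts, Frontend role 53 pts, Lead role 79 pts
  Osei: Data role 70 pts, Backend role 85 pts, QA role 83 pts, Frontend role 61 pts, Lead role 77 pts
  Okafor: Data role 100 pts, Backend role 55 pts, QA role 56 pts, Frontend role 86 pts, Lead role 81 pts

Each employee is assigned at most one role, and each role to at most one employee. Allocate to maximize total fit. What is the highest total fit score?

Maximum total: 435 pts

This is a one-to-one assignment (maximum-weight bipartite matching).
Optimal: Rivera→Frontend role (77 pts), Farahani→QA role (86 pts), Bakr→Backend role (95 pts), Osei→Lead role (77 pts), Okafor→Data role (100 pts) — total 77+86+95+77+100 = 435 pts.
Row-greedy (each employee in turn takes its best remaining role) gives 434 pts, worse by 1.
Checked against all permutations: 435 pts is optimal.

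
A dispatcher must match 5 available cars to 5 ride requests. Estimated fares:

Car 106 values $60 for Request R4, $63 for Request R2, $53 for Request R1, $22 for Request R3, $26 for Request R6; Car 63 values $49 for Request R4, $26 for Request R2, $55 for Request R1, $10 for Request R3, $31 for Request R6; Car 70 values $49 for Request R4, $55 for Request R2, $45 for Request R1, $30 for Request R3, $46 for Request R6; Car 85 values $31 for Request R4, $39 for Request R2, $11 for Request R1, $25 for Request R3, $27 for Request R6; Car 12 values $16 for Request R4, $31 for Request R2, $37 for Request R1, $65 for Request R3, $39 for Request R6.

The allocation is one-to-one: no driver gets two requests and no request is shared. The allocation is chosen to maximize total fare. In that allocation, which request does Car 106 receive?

Treat this as an assignment problem: match each driver to one request.
Optimal: Car 106→Request R4 ($60), Car 63→Request R1 ($55), Car 70→Request R6 ($46), Car 85→Request R2 ($39), Car 12→Request R3 ($65) — total 60+55+46+39+65 = $265.
Column-greedy (each request in turn goes to its best remaining driver) gives $262, worse by 3.
Next-best assignment: Car 106→Request R4, Car 63→Request R1, Car 70→Request R2, Car 85→Request R6, Car 12→Request R3 = $262.
Car 106's own top request is Request R2 ($63), but forcing Car 106→Request R2 and reassigning the rest optimally gives only $260 — worse by 5.

Car 106 receives Request R4.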